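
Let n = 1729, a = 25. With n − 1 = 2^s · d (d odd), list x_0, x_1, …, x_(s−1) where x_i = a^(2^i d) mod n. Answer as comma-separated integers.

n − 1 = 1728 = 2^6 · 27, so s = 6 and d = 27.
x_0 = 25^27 mod 1729 = 1065.
x_1 = 1065^2 mod 1729 = 1.
x_2 = 1^2 mod 1729 = 1.
x_3 = 1^2 mod 1729 = 1.
x_4 = 1^2 mod 1729 = 1.
x_5 = 1^2 mod 1729 = 1.

1065, 1, 1, 1, 1, 1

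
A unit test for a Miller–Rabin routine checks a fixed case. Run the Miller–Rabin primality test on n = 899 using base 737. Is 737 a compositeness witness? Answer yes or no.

yes

n − 1 = 898 = 2^1 · 449, so s = 1 and d = 449.
x_0 = 737^449 mod 899 = 766.
x_0 ∉ {1, 898} and s = 1, so 737 is a Miller–Rabin witness and 899 is composite.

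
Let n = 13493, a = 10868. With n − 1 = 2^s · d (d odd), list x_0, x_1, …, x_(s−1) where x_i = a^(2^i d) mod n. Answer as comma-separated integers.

n − 1 = 13492 = 2^2 · 3373, so s = 2 and d = 3373.
x_0 = 10868^3373 mod 13493 = 3676.
x_1 = 3676^2 mod 13493 = 6483.

3676, 6483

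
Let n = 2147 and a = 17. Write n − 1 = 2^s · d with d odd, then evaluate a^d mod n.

1866

n − 1 = 2146 = 2^1 · 1073, so s = 1 and d = 1073.
17^1073 mod 2147 = 1866.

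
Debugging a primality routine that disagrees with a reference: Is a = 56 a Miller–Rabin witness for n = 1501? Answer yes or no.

n − 1 = 1500 = 2^2 · 375, so s = 2 and d = 375.
x_0 = 56^375 mod 1501 = 1500.
x_0 = 1500 ≡ −1, so 56 is not a witness.

no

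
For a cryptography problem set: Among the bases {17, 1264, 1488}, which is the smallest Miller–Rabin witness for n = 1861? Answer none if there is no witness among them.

n − 1 = 1860 = 2^2 · 465, so s = 2 and d = 465.
Base 17: x_0 = 17^465 mod 1861 = 1860. x_0 = 1860 ≡ −1, so 17 is not a witness.
Base 1264: x_0 = 1264^465 mod 1861 = 1. x_0 = 1, so 1264 is not a witness.
Base 1488: x_0 = 1488^465 mod 1861 = 1. x_0 = 1, so 1488 is not a witness.
No listed base is a witness for 1861.

none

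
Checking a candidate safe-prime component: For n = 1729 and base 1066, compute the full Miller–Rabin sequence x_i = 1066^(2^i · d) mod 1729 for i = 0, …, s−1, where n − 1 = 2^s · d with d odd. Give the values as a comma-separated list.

n − 1 = 1728 = 2^6 · 27, so s = 6 and d = 27.
x_0 = 1066^27 mod 1729 = 1443.
x_1 = 1443^2 mod 1729 = 533.
x_2 = 533^2 mod 1729 = 533.
x_3 = 533^2 mod 1729 = 533.
x_4 = 533^2 mod 1729 = 533.
x_5 = 533^2 mod 1729 = 533.

1443, 533, 533, 533, 533, 533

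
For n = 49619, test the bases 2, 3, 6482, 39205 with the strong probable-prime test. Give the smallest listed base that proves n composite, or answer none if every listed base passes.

n − 1 = 49618 = 2^1 · 24809, so s = 1 and d = 24809.
Base 2: x_0 = 2^24809 mod 49619 = 9340. x_0 ∉ {1, 49618} and s = 1, so 2 is a Miller–Rabin witness and 49619 is composite.
Base 3: x_0 = 3^24809 mod 49619 = 35180. x_0 ∉ {1, 49618} and s = 1, so 3 is a Miller–Rabin witness and 49619 is composite.
Base 6482: x_0 = 6482^24809 mod 49619 = 34583. x_0 ∉ {1, 49618} and s = 1, so 6482 is a Miller–Rabin witness and 49619 is composite.
Base 39205: x_0 = 39205^24809 mod 49619 = 25111. x_0 ∉ {1, 49618} and s = 1, so 39205 is a Miller–Rabin witness and 49619 is composite.
The smallest witness among the given bases is 2.

2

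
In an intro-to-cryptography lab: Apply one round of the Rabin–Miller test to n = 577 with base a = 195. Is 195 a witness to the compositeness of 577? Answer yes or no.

n − 1 = 576 = 2^6 · 9, so s = 6 and d = 9.
x_0 = 195^9 mod 577 = 391.
x_0 is neither 1 nor 576, so continue squaring.
x_1 = 391^2 mod 577 = 553.
x_2 = 553^2 mod 577 = 576.
x_2 ≡ −1, so 195 is not a witness.

no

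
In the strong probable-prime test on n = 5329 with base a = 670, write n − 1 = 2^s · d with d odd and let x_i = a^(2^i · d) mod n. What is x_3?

3140

n − 1 = 5328 = 2^4 · 333, so s = 4 and d = 333.
x_0 = 670^333 mod 5329 = 3453.
x_1 = 3453^2 mod 5329 = 2236.
x_2 = 2236^2 mod 5329 = 1094.
x_3 = 1094^2 mod 5329 = 3140.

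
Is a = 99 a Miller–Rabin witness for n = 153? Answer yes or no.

n − 1 = 152 = 2^3 · 19, so s = 3 and d = 19.
x_0 = 99^19 mod 153 = 126.
x_0 is neither 1 nor 152, so continue squaring.
x_1 = 126^2 mod 153 = 117.
x_2 = 117^2 mod 153 = 72.
Reached i = s−1 = 2 without hitting −1: 99 is a Miller–Rabin witness and 153 is composite.

yes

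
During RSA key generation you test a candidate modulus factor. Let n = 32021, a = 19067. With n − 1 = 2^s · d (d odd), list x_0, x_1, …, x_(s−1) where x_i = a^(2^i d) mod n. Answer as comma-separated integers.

n − 1 = 32020 = 2^2 · 8005, so s = 2 and d = 8005.
x_0 = 19067^8005 mod 32021 = 19548.
x_1 = 19548^2 mod 32021 = 17711.

19548, 17711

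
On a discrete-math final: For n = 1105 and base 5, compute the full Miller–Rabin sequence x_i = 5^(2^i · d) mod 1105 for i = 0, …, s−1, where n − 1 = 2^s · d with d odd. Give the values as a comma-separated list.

915, 740, 625, 560

n − 1 = 1104 = 2^4 · 69, so s = 4 and d = 69.
x_0 = 5^69 mod 1105 = 915.
x_1 = 915^2 mod 1105 = 740.
x_2 = 740^2 mod 1105 = 625.
x_3 = 625^2 mod 1105 = 560.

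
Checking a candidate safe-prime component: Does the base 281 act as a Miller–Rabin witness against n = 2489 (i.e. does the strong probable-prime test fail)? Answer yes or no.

yes

n − 1 = 2488 = 2^3 · 311, so s = 3 and d = 311.
x_0 = 281^311 mod 2489 = 724.
x_0 is neither 1 nor 2488, so continue squaring.
x_1 = 724^2 mod 2489 = 1486.
x_2 = 1486^2 mod 2489 = 453.
Reached i = s−1 = 2 without hitting −1: 281 is a Miller–Rabin witness and 2489 is composite.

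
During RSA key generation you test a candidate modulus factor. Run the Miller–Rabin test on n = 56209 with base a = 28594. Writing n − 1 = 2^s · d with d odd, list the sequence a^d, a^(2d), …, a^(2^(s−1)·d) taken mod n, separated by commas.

25039, 52544, 54483, 56208

n − 1 = 56208 = 2^4 · 3513, so s = 4 and d = 3513.
x_0 = 28594^3513 mod 56209 = 25039.
x_1 = 25039^2 mod 56209 = 52544.
x_2 = 52544^2 mod 56209 = 54483.
x_3 = 54483^2 mod 56209 = 56208.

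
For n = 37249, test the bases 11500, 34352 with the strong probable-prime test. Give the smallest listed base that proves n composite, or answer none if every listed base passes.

none

n − 1 = 37248 = 2^7 · 291, so s = 7 and d = 291.
Base 11500: x_0 = 11500^291 mod 37249 = 31044. x_0 is neither 1 nor 37248, so continue squaring. x_1 = 31044^2 mod 37249 = 23808. x_2 = 23808^2 mod 37249 = 2831. x_3 = 2831^2 mod 37249 = 6026. x_4 = 6026^2 mod 37249 = 32150. x_5 = 32150^2 mod 37249 = 37248. x_5 ≡ −1, so 11500 is not a witness.
Base 34352: x_0 = 34352^291 mod 37249 = 2501. x_0 is neither 1 nor 37248, so continue squaring. x_1 = 2501^2 mod 37249 = 34418. x_2 = 34418^2 mod 37249 = 6026. x_3 = 6026^2 mod 37249 = 32150. x_4 = 32150^2 mod 37249 = 37248. x_4 ≡ −1, so 34352 is not a witness.
No listed base is a witness for 37249.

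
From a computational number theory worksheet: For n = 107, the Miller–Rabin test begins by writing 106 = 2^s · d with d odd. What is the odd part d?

53

Halving: 106 → 53; 53 is odd.
So 106 = 2^1 · 53.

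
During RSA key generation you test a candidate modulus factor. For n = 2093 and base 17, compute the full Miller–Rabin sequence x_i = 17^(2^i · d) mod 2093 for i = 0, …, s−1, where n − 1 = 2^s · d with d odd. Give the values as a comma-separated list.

563, 926

n − 1 = 2092 = 2^2 · 523, so s = 2 and d = 523.
x_0 = 17^523 mod 2093 = 563.
x_1 = 563^2 mod 2093 = 926.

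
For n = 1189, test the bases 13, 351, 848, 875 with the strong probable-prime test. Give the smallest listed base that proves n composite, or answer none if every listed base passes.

n − 1 = 1188 = 2^2 · 297, so s = 2 and d = 297.
Base 13: x_0 = 13^297 mod 1189 = 1095. x_0 is neither 1 nor 1188, so continue squaring. x_1 = 1095^2 mod 1189 = 513. Reached i = s−1 = 1 without hitting −1: 13 is a Miller–Rabin witness and 1189 is composite.
Base 351: x_0 = 351^297 mod 1189 = 988. x_0 is neither 1 nor 1188, so continue squaring. x_1 = 988^2 mod 1189 = 1164. Reached i = s−1 = 1 without hitting −1: 351 is a Miller–Rabin witness and 1189 is composite.
Base 848: x_0 = 848^297 mod 1189 = 53. x_0 is neither 1 nor 1188, so continue squaring. x_1 = 53^2 mod 1189 = 431. Reached i = s−1 = 1 without hitting −1: 848 is a Miller–Rabin witness and 1189 is composite.
Base 875: x_0 = 875^297 mod 1189 = 96. x_0 is neither 1 nor 1188, so continue squaring. x_1 = 96^2 mod 1189 = 893. Reached i = s−1 = 1 without hitting −1: 875 is a Miller–Rabin witness and 1189 is composite.
The smallest witness among the given bases is 13.

13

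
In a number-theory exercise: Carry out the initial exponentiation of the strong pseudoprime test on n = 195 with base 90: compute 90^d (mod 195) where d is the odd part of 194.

90

n − 1 = 194 = 2^1 · 97, so s = 1 and d = 97.
90^97 mod 195 = 90.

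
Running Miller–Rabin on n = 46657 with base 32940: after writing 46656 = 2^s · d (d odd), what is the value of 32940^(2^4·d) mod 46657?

23570

n − 1 = 46656 = 2^6 · 729, so s = 6 and d = 729.
x_0 = 32940^729 mod 46657 = 42440.
x_1 = 42440^2 mod 46657 = 6772.
x_2 = 6772^2 mod 46657 = 42810.
x_3 = 42810^2 mod 46657 = 9140.
x_4 = 9140^2 mod 46657 = 23570.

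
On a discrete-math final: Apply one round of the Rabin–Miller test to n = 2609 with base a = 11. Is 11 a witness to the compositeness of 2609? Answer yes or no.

n − 1 = 2608 = 2^4 · 163, so s = 4 and d = 163.
Repeated squaring mod 2609: 11^1 ≡ 11, 11^2 ≡ 121, 11^4 ≡ 1596, 11^8 ≡ 832, 11^16 ≡ 839, 11^32 ≡ 2100, 11^64 ≡ 790, 11^128 ≡ 549.
163 = 128 + 32 + 2 + 1, so 11^163 ≡ 549·2100·121·11 ≡ 460 (mod 2609).
x_0 = 11^163 mod 2609 = 460.
x_0 is neither 1 nor 2608, so continue squaring.
x_1 = 460^2 mod 2609 = 271.
x_2 = 271^2 mod 2609 = 389.
x_3 = 389^2 mod 2609 = 2608.
x_3 ≡ −1, so 11 is not a witness.

no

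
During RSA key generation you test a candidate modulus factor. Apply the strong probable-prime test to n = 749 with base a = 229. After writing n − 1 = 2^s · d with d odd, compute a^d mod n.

649

n − 1 = 748 = 2^2 · 187, so s = 2 and d = 187.
229^187 mod 749 = 649.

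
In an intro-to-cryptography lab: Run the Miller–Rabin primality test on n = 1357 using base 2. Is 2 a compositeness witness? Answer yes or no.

n − 1 = 1356 = 2^2 · 339, so s = 2 and d = 339.
x_0 = 2^339 mod 1357 = 857.
x_0 is neither 1 nor 1356, so continue squaring.
x_1 = 857^2 mod 1357 = 312.
Reached i = s−1 = 1 without hitting −1: 2 is a Miller–Rabin witness and 1357 is composite.

yes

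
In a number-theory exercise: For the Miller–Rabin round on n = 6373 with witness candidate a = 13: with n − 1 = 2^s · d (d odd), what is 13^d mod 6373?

1

n − 1 = 6372 = 2^2 · 1593, so s = 2 and d = 1593.
By repeated squaring, 13^1593 ≡ 1 (mod 6373).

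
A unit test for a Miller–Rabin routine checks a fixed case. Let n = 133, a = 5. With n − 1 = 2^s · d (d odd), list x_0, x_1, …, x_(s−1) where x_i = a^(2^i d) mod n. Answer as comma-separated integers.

n − 1 = 132 = 2^2 · 33, so s = 2 and d = 33.
x_0 = 5^33 mod 133 = 83.
x_1 = 83^2 mod 133 = 106.

83, 106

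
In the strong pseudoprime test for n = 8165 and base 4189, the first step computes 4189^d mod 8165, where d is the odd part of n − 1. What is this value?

n − 1 = 8164 = 2^2 · 2041, so s = 2 and d = 2041.
4189^2041 mod 8165 = 3834.

3834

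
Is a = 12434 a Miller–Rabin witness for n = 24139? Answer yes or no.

yes

n − 1 = 24138 = 2^1 · 12069, so s = 1 and d = 12069.
x_0 = 12434^12069 mod 24139 = 14380.
x_0 ∉ {1, 24138} and s = 1, so 12434 is a Miller–Rabin witness and 24139 is composite.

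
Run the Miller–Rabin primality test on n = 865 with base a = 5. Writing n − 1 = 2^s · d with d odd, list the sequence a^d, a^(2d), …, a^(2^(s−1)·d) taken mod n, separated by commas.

565, 40, 735, 465, 840

n − 1 = 864 = 2^5 · 27, so s = 5 and d = 27.
x_0 = 5^27 mod 865 = 565.
x_1 = 565^2 mod 865 = 40.
x_2 = 40^2 mod 865 = 735.
x_3 = 735^2 mod 865 = 465.
x_4 = 465^2 mod 865 = 840.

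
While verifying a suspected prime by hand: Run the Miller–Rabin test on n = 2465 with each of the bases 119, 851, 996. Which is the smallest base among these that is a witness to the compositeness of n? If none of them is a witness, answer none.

n − 1 = 2464 = 2^5 · 77, so s = 5 and d = 77.
Base 119: x_0 = 119^77 mod 2465 = 1989. x_0 is neither 1 nor 2464, so continue squaring. x_1 = 1989^2 mod 2465 = 2261. x_2 = 2261^2 mod 2465 = 2176. x_3 = 2176^2 mod 2465 = 2176. x_4 = 2176^2 mod 2465 = 2176. Reached i = s−1 = 4 without hitting −1: 119 is a Miller–Rabin witness and 2465 is composite.
Base 851: x_0 = 851^77 mod 2465 = 766. x_0 is neither 1 nor 2464, so continue squaring. x_1 = 766^2 mod 2465 = 86. x_2 = 86^2 mod 2465 = 1. x_2 = 1 but x_1 ≠ ±1, a nontrivial square root of 1 — 851 is a witness and 2465 is composite.
Base 996: x_0 = 996^77 mod 2465 = 1201. x_0 is neither 1 nor 2464, so continue squaring. x_1 = 1201^2 mod 2465 = 376. x_2 = 376^2 mod 2465 = 871. x_3 = 871^2 mod 2465 = 1886. x_4 = 1886^2 mod 2465 = 1. x_4 = 1 but x_3 ≠ ±1, a nontrivial square root of 1 — 996 is a witness and 2465 is composite.
The smallest witness among the given bases is 119.

119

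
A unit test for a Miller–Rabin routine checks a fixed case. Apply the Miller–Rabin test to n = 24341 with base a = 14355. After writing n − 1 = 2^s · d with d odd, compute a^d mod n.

n − 1 = 24340 = 2^2 · 6085, so s = 2 and d = 6085.
Repeated squaring mod 24341: 14355^1 ≡ 14355, 14355^2 ≡ 19460, 14355^4 ≡ 18663, 14355^8 ≡ 12200, 14355^16 ≡ 19126, 14355^32 ≡ 7328, 14355^64 ≡ 3338, 14355^128 ≡ 18407, 14355^256 ≡ 15270, 14355^512 ≡ 10461, 14355^1024 ≡ 19726, 14355^2048 ≡ 24191, 14355^4096 ≡ 22500.
6085 = 4096 + 1024 + 512 + 256 + 128 + 64 + 4 + 1, so 14355^6085 ≡ 22500·19726·10461·15270·18407·3338·18663·14355 ≡ 17790 (mod 24341).

17790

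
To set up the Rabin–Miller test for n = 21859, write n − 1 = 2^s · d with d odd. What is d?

Halving: 21858 → 10929; 10929 is odd.
So 21858 = 2^1 · 10929.

10929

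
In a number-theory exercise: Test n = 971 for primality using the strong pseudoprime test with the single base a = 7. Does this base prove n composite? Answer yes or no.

n − 1 = 970 = 2^1 · 485, so s = 1 and d = 485.
x_0 = 7^485 mod 971 = 1.
x_0 = 1, so 7 is not a witness.

no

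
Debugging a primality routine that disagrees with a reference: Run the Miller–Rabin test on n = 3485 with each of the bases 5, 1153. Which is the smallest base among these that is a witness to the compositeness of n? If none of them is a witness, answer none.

n − 1 = 3484 = 2^2 · 871, so s = 2 and d = 871.
Base 5: x_0 = 5^871 mod 3485 = 3070. x_0 is neither 1 nor 3484, so continue squaring. x_1 = 3070^2 mod 3485 = 1460. Reached i = s−1 = 1 without hitting −1: 5 is a Miller–Rabin witness and 3485 is composite.
Base 1153: x_0 = 1153^871 mod 3485 = 2947. x_0 is neither 1 nor 3484, so continue squaring. x_1 = 2947^2 mod 3485 = 189. Reached i = s−1 = 1 without hitting −1: 1153 is a Miller–Rabin witness and 3485 is composite.
The smallest witness among the given bases is 5.

5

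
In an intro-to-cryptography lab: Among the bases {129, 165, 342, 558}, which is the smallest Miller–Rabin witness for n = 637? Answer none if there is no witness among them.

none

n − 1 = 636 = 2^2 · 159, so s = 2 and d = 159.
Base 129: x_0 = 129^159 mod 637 = 636. x_0 = 636 ≡ −1, so 129 is not a witness.
Base 165: x_0 = 165^159 mod 637 = 1. x_0 = 1, so 165 is not a witness.
Base 342: x_0 = 342^159 mod 637 = 636. x_0 = 636 ≡ −1, so 342 is not a witness.
Base 558: x_0 = 558^159 mod 637 = 636. x_0 = 636 ≡ −1, so 558 is not a witness.
No listed base is a witness for 637.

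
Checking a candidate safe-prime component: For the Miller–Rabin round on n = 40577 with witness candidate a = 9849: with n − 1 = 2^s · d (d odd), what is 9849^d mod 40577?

n − 1 = 40576 = 2^7 · 317, so s = 7 and d = 317.
9849^317 mod 40577 = 12912.

12912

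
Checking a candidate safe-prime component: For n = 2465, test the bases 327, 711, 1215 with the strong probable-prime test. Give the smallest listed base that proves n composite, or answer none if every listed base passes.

n − 1 = 2464 = 2^5 · 77, so s = 5 and d = 77.
Base 327: x_0 = 327^77 mod 2465 = 157. x_0 is neither 1 nor 2464, so continue squaring. x_1 = 157^2 mod 2465 = 2464. x_1 ≡ −1, so 327 is not a witness.
Base 711: x_0 = 711^77 mod 2465 = 1926. x_0 is neither 1 nor 2464, so continue squaring. x_1 = 1926^2 mod 2465 = 2116. x_2 = 2116^2 mod 2465 = 1016. x_3 = 1016^2 mod 2465 = 1886. x_4 = 1886^2 mod 2465 = 1. x_4 = 1 but x_3 ≠ ±1, a nontrivial square root of 1 — 711 is a witness and 2465 is composite.
Base 1215: x_0 = 1215^77 mod 2465 = 2100. x_0 is neither 1 nor 2464, so continue squaring. x_1 = 2100^2 mod 2465 = 115. x_2 = 115^2 mod 2465 = 900. x_3 = 900^2 mod 2465 = 1480. x_4 = 1480^2 mod 2465 = 1480. Reached i = s−1 = 4 without hitting −1: 1215 is a Miller–Rabin witness and 2465 is composite.
The smallest witness among the given bases is 711.

711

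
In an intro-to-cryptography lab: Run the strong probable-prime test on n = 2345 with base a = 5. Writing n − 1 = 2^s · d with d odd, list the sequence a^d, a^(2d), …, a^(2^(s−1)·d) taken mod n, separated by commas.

1410, 1885, 550

n − 1 = 2344 = 2^3 · 293, so s = 3 and d = 293.
x_0 = 5^293 mod 2345 = 1410.
x_1 = 1410^2 mod 2345 = 1885.
x_2 = 1885^2 mod 2345 = 550.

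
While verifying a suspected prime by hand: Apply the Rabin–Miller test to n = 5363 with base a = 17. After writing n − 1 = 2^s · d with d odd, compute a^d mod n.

4734

n − 1 = 5362 = 2^1 · 2681, so s = 1 and d = 2681.
17^2681 mod 5363 = 4734.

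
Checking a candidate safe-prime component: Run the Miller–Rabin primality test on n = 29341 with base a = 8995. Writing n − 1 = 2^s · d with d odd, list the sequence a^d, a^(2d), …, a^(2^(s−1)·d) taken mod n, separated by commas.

21644, 4330

n − 1 = 29340 = 2^2 · 7335, so s = 2 and d = 7335.
x_0 = 8995^7335 mod 29341 = 21644.
x_1 = 21644^2 mod 29341 = 4330.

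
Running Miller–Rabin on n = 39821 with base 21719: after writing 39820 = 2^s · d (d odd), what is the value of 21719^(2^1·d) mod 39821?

n − 1 = 39820 = 2^2 · 9955, so s = 2 and d = 9955.
x_0 = 21719^9955 mod 39821 = 16976.
x_1 = 16976^2 mod 39821 = 39820.

39820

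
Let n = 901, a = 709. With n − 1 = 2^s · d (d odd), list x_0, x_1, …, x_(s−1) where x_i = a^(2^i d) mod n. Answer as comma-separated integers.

267, 110

n − 1 = 900 = 2^2 · 225, so s = 2 and d = 225.
x_0 = 709^225 mod 901 = 267.
x_1 = 267^2 mod 901 = 110.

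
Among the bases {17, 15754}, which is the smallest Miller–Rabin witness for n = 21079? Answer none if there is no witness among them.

17

n − 1 = 21078 = 2^1 · 10539, so s = 1 and d = 10539.
Base 17: x_0 = 17^10539 mod 21079 = 11721. x_0 ∉ {1, 21078} and s = 1, so 17 is a Miller–Rabin witness and 21079 is composite.
Base 15754: x_0 = 15754^10539 mod 21079 = 5236. x_0 ∉ {1, 21078} and s = 1, so 15754 is a Miller–Rabin witness and 21079 is composite.
The smallest witness among the given bases is 17.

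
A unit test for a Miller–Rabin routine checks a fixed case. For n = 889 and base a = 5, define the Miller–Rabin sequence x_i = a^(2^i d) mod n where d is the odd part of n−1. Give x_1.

778

n − 1 = 888 = 2^3 · 111, so s = 3 and d = 111.
x_0 = 5^111 mod 889 = 377.
x_1 = 377^2 mod 889 = 778.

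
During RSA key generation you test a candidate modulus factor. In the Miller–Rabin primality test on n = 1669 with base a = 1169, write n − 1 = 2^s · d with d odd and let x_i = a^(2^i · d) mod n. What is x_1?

n − 1 = 1668 = 2^2 · 417, so s = 2 and d = 417.
x_0 = 1169^417 mod 1669 = 1668.
x_1 = 1668^2 mod 1669 = 1.

1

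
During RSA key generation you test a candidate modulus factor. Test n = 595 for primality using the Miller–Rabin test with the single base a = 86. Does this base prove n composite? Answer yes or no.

n − 1 = 594 = 2^1 · 297, so s = 1 and d = 297.
By repeated squaring, 86^297 ≡ 1 (mod 595).
x_0 = 86^297 mod 595 = 1.
x_0 = 1, so 86 is not a witness.

no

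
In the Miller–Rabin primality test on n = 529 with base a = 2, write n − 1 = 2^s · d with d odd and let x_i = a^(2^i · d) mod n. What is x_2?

n − 1 = 528 = 2^4 · 33, so s = 4 and d = 33.
Repeated squaring mod 529: 2^1 ≡ 2, 2^2 ≡ 4, 2^4 ≡ 16, 2^8 ≡ 256, 2^16 ≡ 469, 2^32 ≡ 426.
33 = 32 + 1, so 2^33 ≡ 426·2 ≡ 323 (mod 529).
x_0 = 323.
x_1 = 323^2 mod 529 = 116.
x_2 = 116^2 mod 529 = 231.

231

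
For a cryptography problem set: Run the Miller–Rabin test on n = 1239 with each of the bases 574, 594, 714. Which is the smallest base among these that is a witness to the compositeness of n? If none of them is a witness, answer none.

n − 1 = 1238 = 2^1 · 619, so s = 1 and d = 619.
Base 574: x_0 = 574^619 mod 1239 = 868. x_0 ∉ {1, 1238} and s = 1, so 574 is a Miller–Rabin witness and 1239 is composite.
Base 594: x_0 = 594^619 mod 1239 = 972. x_0 ∉ {1, 1238} and s = 1, so 594 is a Miller–Rabin witness and 1239 is composite.
Base 714: x_0 = 714^619 mod 1239 = 210. x_0 ∉ {1, 1238} and s = 1, so 714 is a Miller–Rabin witness and 1239 is composite.
The smallest witness among the given bases is 574.

574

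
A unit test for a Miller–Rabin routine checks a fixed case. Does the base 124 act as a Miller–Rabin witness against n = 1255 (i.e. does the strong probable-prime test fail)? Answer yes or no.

yes

n − 1 = 1254 = 2^1 · 627, so s = 1 and d = 627.
x_0 = 124^627 mod 1255 = 1069.
x_0 ∉ {1, 1254} and s = 1, so 124 is a Miller–Rabin witness and 1255 is composite.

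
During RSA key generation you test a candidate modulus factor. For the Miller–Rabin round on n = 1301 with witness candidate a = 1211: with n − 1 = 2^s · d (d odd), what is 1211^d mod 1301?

51

n − 1 = 1300 = 2^2 · 325, so s = 2 and d = 325.
Repeated squaring mod 1301: 1211^1 ≡ 1211, 1211^2 ≡ 294, 1211^4 ≡ 570, 1211^8 ≡ 951, 1211^16 ≡ 206, 1211^32 ≡ 804, 1211^64 ≡ 1120, 1211^128 ≡ 236, 1211^256 ≡ 1054.
325 = 256 + 64 + 4 + 1, so 1211^325 ≡ 1054·1120·570·1211 ≡ 51 (mod 1301).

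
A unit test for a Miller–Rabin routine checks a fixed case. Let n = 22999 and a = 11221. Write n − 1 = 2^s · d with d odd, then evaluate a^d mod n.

n − 1 = 22998 = 2^1 · 11499, so s = 1 and d = 11499.
Repeated squaring mod 22999: 11221^1 ≡ 11221, 11221^2 ≡ 14315, 11221^4 ≡ 21134, 11221^8 ≡ 5376, 11221^16 ≡ 14632, 11221^32 ≡ 20732, 11221^64 ≡ 10512, 11221^128 ≡ 14948, 11221^256 ≡ 7419, 11221^512 ≡ 4954, 11221^1024 ≡ 2183, 11221^2048 ≡ 4696, 11221^4096 ≡ 19374, 11221^8192 ≡ 8196.
11499 = 8192 + 2048 + 1024 + 128 + 64 + 32 + 8 + 2 + 1, so 11221^11499 ≡ 8196·4696·2183·14948·10512·20732·5376·14315·11221 ≡ 19565 (mod 22999).

19565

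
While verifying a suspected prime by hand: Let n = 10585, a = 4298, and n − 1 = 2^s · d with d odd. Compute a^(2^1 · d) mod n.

n − 1 = 10584 = 2^3 · 1323, so s = 3 and d = 1323.
Repeated squaring mod 10585: 4298^1 ≡ 4298, 4298^2 ≡ 1979, 4298^4 ≡ 10576, 4298^8 ≡ 81, 4298^16 ≡ 6561, 4298^32 ≡ 8111, 4298^64 ≡ 2546, 4298^128 ≡ 4096, 4298^256 ≡ 10576, 4298^512 ≡ 81, 4298^1024 ≡ 6561.
1323 = 1024 + 256 + 32 + 8 + 2 + 1, so 4298^1323 ≡ 6561·10576·8111·81·1979·4298 ≡ 8177 (mod 10585).
x_0 = 8177.
x_1 = 8177^2 mod 10585 = 8469.

8469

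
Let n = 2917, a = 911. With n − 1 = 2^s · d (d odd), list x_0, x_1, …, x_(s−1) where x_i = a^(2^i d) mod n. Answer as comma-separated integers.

2916, 1

n − 1 = 2916 = 2^2 · 729, so s = 2 and d = 729.
x_0 = 911^729 mod 2917 = 2916.
x_1 = 2916^2 mod 2917 = 1.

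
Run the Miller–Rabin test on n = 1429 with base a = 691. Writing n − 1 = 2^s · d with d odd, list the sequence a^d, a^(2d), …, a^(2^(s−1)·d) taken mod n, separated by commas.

n − 1 = 1428 = 2^2 · 357, so s = 2 and d = 357.
x_0 = 691^357 mod 1429 = 1428.
x_1 = 1428^2 mod 1429 = 1.

1428, 1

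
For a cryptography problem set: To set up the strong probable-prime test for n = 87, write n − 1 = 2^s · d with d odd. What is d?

43

Halving: 86 → 43; 43 is odd.
So 86 = 2^1 · 43.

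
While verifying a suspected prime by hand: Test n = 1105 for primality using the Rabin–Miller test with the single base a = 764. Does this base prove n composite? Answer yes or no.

n − 1 = 1104 = 2^4 · 69, so s = 4 and d = 69.
x_0 = 764^69 mod 1105 = 1104.
x_0 = 1104 ≡ −1, so 764 is not a witness.

no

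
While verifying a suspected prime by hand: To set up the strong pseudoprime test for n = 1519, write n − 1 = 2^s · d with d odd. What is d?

759

Halving: 1518 → 759; 759 is odd.
So 1518 = 2^1 · 759.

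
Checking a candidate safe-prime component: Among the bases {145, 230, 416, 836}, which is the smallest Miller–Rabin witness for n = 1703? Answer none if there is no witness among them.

n − 1 = 1702 = 2^1 · 851, so s = 1 and d = 851.
Base 145: x_0 = 145^851 mod 1703 = 475. x_0 ∉ {1, 1702} and s = 1, so 145 is a Miller–Rabin witness and 1703 is composite.
Base 230: x_0 = 230^851 mod 1703 = 848. x_0 ∉ {1, 1702} and s = 1, so 230 is a Miller–Rabin witness and 1703 is composite.
Base 416: x_0 = 416^851 mod 1703 = 923. x_0 ∉ {1, 1702} and s = 1, so 416 is a Miller–Rabin witness and 1703 is composite.
Base 836: x_0 = 836^851 mod 1703 = 634. x_0 ∉ {1, 1702} and s = 1, so 836 is a Miller–Rabin witness and 1703 is composite.
The smallest witness among the given bases is 145.

145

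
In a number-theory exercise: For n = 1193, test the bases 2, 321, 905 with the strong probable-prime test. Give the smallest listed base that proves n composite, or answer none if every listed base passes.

none

n − 1 = 1192 = 2^3 · 149, so s = 3 and d = 149.
Base 2: x_0 = 2^149 mod 1193 = 1192. x_0 = 1192 ≡ −1, so 2 is not a witness.
Base 321: x_0 = 321^149 mod 1193 = 524. x_0 is neither 1 nor 1192, so continue squaring. x_1 = 524^2 mod 1193 = 186. x_2 = 186^2 mod 1193 = 1192. x_2 ≡ −1, so 321 is not a witness.
Base 905: x_0 = 905^149 mod 1193 = 186. x_0 is neither 1 nor 1192, so continue squaring. x_1 = 186^2 mod 1193 = 1192. x_1 ≡ −1, so 905 is not a witness.
No listed base is a witness for 1193.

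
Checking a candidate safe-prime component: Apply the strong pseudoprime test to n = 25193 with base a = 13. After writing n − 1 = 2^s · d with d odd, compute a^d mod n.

23288

n − 1 = 25192 = 2^3 · 3149, so s = 3 and d = 3149.
Repeated squaring mod 25193: 13^1 ≡ 13, 13^2 ≡ 169, 13^4 ≡ 3368, 13^8 ≡ 6574, 13^16 ≡ 11481, 13^32 ≡ 3585, 13^64 ≡ 3795, 13^128 ≡ 16822, 13^256 ≡ 11908, 13^512 ≡ 14260, 13^1024 ≡ 14897, 13^2048 ≡ 20665.
3149 = 2048 + 1024 + 64 + 8 + 4 + 1, so 13^3149 ≡ 20665·14897·3795·6574·3368·13 ≡ 23288 (mod 25193).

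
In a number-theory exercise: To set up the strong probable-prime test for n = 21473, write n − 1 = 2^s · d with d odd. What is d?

671

Halving: 21472 → 10736 → 5368 → 2684 → 1342 → 671; 671 is odd.
So 21472 = 2^5 · 671.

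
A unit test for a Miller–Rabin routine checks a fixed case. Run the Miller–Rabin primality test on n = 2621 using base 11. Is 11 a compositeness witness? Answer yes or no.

n − 1 = 2620 = 2^2 · 655, so s = 2 and d = 655.
By repeated squaring, 11^655 ≡ 1 (mod 2621).
x_0 = 11^655 mod 2621 = 1.
x_0 = 1, so 11 is not a witness.

no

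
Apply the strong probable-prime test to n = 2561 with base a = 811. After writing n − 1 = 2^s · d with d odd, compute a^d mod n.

n − 1 = 2560 = 2^9 · 5, so s = 9 and d = 5.
811^5 mod 2561 = 1929.

1929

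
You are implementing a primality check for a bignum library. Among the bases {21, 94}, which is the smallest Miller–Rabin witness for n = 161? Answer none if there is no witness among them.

21

n − 1 = 160 = 2^5 · 5, so s = 5 and d = 5.
Base 21: x_0 = 21^5 mod 161 = 14. x_0 is neither 1 nor 160, so continue squaring. x_1 = 14^2 mod 161 = 35. x_2 = 35^2 mod 161 = 98. x_3 = 98^2 mod 161 = 105. x_4 = 105^2 mod 161 = 77. Reached i = s−1 = 4 without hitting −1: 21 is a Miller–Rabin witness and 161 is composite.
Base 94: x_0 = 94^5 mod 161 = 124. x_0 is neither 1 nor 160, so continue squaring. x_1 = 124^2 mod 161 = 81. x_2 = 81^2 mod 161 = 121. x_3 = 121^2 mod 161 = 151. x_4 = 151^2 mod 161 = 100. Reached i = s−1 = 4 without hitting −1: 94 is a Miller–Rabin witness and 161 is composite.
The smallest witness among the given bases is 21.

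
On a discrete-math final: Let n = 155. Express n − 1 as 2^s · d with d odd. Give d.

Halving: 154 → 77; 77 is odd.
So 154 = 2^1 · 77.

77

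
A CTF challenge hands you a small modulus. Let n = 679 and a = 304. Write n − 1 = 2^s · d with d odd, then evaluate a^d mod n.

n − 1 = 678 = 2^1 · 339, so s = 1 and d = 339.
Repeated squaring mod 679: 304^1 ≡ 304, 304^2 ≡ 72, 304^4 ≡ 431, 304^8 ≡ 394, 304^16 ≡ 424, 304^32 ≡ 520, 304^64 ≡ 158, 304^128 ≡ 520, 304^256 ≡ 158.
339 = 256 + 64 + 16 + 2 + 1, so 304^339 ≡ 158·158·424·72·304 ≡ 34 (mod 679).

34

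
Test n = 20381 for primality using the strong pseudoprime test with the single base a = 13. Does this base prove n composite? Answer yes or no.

yes

n − 1 = 20380 = 2^2 · 5095, so s = 2 and d = 5095.
Repeated squaring mod 20381: 13^1 ≡ 13, 13^2 ≡ 169, 13^4 ≡ 8180, 13^8 ≡ 1577, 13^16 ≡ 447, 13^32 ≡ 16380, 13^64 ≡ 8916, 13^128 ≡ 9156, 13^256 ≡ 5283, 13^512 ≡ 8500, 13^1024 ≡ 19736, 13^2048 ≡ 8405, 13^4096 ≡ 3479.
5095 = 4096 + 512 + 256 + 128 + 64 + 32 + 4 + 2 + 1, so 13^5095 ≡ 3479·8500·5283·9156·8916·16380·8180·169·13 ≡ 2426 (mod 20381).
x_0 = 13^5095 mod 20381 = 2426.
x_0 is neither 1 nor 20380, so continue squaring.
x_1 = 2426^2 mod 20381 = 15748.
Reached i = s−1 = 1 without hitting −1: 13 is a Miller–Rabin witness and 20381 is composite.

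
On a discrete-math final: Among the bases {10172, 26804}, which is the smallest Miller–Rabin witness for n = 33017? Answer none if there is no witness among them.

10172

n − 1 = 33016 = 2^3 · 4127, so s = 3 and d = 4127.
Base 10172: x_0 = 10172^4127 mod 33017 = 30122. x_0 is neither 1 nor 33016, so continue squaring. x_1 = 30122^2 mod 33017 = 27724. x_2 = 27724^2 mod 33017 = 17433. Reached i = s−1 = 2 without hitting −1: 10172 is a Miller–Rabin witness and 33017 is composite.
Base 26804: x_0 = 26804^4127 mod 33017 = 1125. x_0 is neither 1 nor 33016, so continue squaring. x_1 = 1125^2 mod 33017 = 10979. x_2 = 10979^2 mod 33017 = 26391. Reached i = s−1 = 2 without hitting −1: 26804 is a Miller–Rabin witness and 33017 is composite.
The smallest witness among the given bases is 10172.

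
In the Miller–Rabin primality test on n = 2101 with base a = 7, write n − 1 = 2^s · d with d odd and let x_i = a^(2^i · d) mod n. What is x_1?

1

n − 1 = 2100 = 2^2 · 525, so s = 2 and d = 525.
By repeated squaring, 7^525 ≡ 2100 (mod 2101).
x_0 = 2100.
x_1 = 2100^2 mod 2101 = 1.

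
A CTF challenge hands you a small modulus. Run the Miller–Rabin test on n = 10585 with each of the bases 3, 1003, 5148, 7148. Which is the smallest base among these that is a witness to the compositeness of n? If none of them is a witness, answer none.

n − 1 = 10584 = 2^3 · 1323, so s = 3 and d = 1323.
Base 3: x_0 = 3^1323 mod 10585 = 8422. x_0 is neither 1 nor 10584, so continue squaring. x_1 = 8422^2 mod 10585 = 10584. x_1 ≡ −1, so 3 is not a witness.
Base 1003: x_0 = 1003^1323 mod 10585 = 5667. x_0 is neither 1 nor 10584, so continue squaring. x_1 = 5667^2 mod 10585 = 10584. x_1 ≡ −1, so 1003 is not a witness.
Base 5148: x_0 = 5148^1323 mod 10585 = 9152. x_0 is neither 1 nor 10584, so continue squaring. x_1 = 9152^2 mod 10585 = 10584. x_1 ≡ −1, so 5148 is not a witness.
Base 7148: x_0 = 7148^1323 mod 10585 = 5667. x_0 is neither 1 nor 10584, so continue squaring. x_1 = 5667^2 mod 10585 = 10584. x_1 ≡ −1, so 7148 is not a witness.
No listed base is a witness for 10585.

none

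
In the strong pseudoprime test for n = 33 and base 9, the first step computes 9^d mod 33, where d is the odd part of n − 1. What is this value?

n − 1 = 32 = 2^5 · 1, so s = 5 and d = 1.
9^1 mod 33 = 9.

9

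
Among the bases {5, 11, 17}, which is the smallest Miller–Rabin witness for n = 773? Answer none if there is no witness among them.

n − 1 = 772 = 2^2 · 193, so s = 2 and d = 193.
Base 5: x_0 = 5^193 mod 773 = 456. x_0 is neither 1 nor 772, so continue squaring. x_1 = 456^2 mod 773 = 772. x_1 ≡ −1, so 5 is not a witness.
Base 11: x_0 = 11^193 mod 773 = 772. x_0 = 772 ≡ −1, so 11 is not a witness.
Base 17: x_0 = 17^193 mod 773 = 1. x_0 = 1, so 17 is not a witness.
No listed base is a witness for 773.

none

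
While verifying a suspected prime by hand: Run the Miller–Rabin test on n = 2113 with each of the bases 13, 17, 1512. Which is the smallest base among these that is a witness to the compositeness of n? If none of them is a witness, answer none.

n − 1 = 2112 = 2^6 · 33, so s = 6 and d = 33.
Base 13: x_0 = 13^33 mod 2113 = 1646. x_0 is neither 1 nor 2112, so continue squaring. x_1 = 1646^2 mod 2113 = 450. x_2 = 450^2 mod 2113 = 1765. x_3 = 1765^2 mod 2113 = 663. x_4 = 663^2 mod 2113 = 65. x_5 = 65^2 mod 2113 = 2112. x_5 ≡ −1, so 13 is not a witness.
Base 17: x_0 = 17^33 mod 2113 = 226. x_0 is neither 1 nor 2112, so continue squaring. x_1 = 226^2 mod 2113 = 364. x_2 = 364^2 mod 2113 = 1490. x_3 = 1490^2 mod 2113 = 1450. x_4 = 1450^2 mod 2113 = 65. x_5 = 65^2 mod 2113 = 2112. x_5 ≡ −1, so 17 is not a witness.
Base 1512: x_0 = 1512^33 mod 2113 = 843. x_0 is neither 1 nor 2112, so continue squaring. x_1 = 843^2 mod 2113 = 681. x_2 = 681^2 mod 2113 = 1014. x_3 = 1014^2 mod 2113 = 1278. x_4 = 1278^2 mod 2113 = 2048. x_5 = 2048^2 mod 2113 = 2112. x_5 ≡ −1, so 1512 is not a witness.
No listed base is a witness for 2113.

none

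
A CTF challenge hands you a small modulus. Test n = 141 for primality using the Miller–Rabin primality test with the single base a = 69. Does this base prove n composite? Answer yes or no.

n − 1 = 140 = 2^2 · 35, so s = 2 and d = 35.
x_0 = 69^35 mod 141 = 99.
x_0 is neither 1 nor 140, so continue squaring.
x_1 = 99^2 mod 141 = 72.
Reached i = s−1 = 1 without hitting −1: 69 is a Miller–Rabin witness and 141 is composite.

yes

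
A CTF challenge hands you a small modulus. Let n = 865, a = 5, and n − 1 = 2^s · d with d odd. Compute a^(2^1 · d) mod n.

n − 1 = 864 = 2^5 · 27, so s = 5 and d = 27.
x_0 = 5^27 mod 865 = 565.
x_1 = 565^2 mod 865 = 40.

40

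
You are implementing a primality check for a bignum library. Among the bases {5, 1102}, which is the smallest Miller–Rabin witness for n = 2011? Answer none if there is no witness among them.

n − 1 = 2010 = 2^1 · 1005, so s = 1 and d = 1005.
Base 5: x_0 = 5^1005 mod 2011 = 1. x_0 = 1, so 5 is not a witness.
Base 1102: x_0 = 1102^1005 mod 2011 = 2010. x_0 = 2010 ≡ −1, so 1102 is not a witness.
No listed base is a witness for 2011.

none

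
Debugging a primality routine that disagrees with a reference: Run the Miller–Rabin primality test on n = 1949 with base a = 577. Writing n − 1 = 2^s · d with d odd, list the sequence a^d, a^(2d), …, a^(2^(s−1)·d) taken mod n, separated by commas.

n − 1 = 1948 = 2^2 · 487, so s = 2 and d = 487.
x_0 = 577^487 mod 1949 = 589.
x_1 = 589^2 mod 1949 = 1948.

589, 1948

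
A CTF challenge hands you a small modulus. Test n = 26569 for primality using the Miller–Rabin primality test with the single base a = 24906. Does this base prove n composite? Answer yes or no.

n − 1 = 26568 = 2^3 · 3321, so s = 3 and d = 3321.
x_0 = 24906^3321 mod 26569 = 7497.
x_0 is neither 1 nor 26568, so continue squaring.
x_1 = 7497^2 mod 26569 = 11574.
x_2 = 11574^2 mod 26569 = 23147.
Reached i = s−1 = 2 without hitting −1: 24906 is a Miller–Rabin witness and 26569 is composite.

yes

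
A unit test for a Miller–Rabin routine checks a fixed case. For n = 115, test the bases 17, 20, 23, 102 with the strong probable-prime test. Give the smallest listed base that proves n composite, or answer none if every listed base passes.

17

n − 1 = 114 = 2^1 · 57, so s = 1 and d = 57.
Base 17: x_0 = 17^57 mod 115 = 102. x_0 ∉ {1, 114} and s = 1, so 17 is a Miller–Rabin witness and 115 is composite.
Base 20: x_0 = 20^57 mod 115 = 60. x_0 ∉ {1, 114} and s = 1, so 20 is a Miller–Rabin witness and 115 is composite.
Base 23: x_0 = 23^57 mod 115 = 23. x_0 ∉ {1, 114} and s = 1, so 23 is a Miller–Rabin witness and 115 is composite.
Base 102: x_0 = 102^57 mod 115 = 107. x_0 ∉ {1, 114} and s = 1, so 102 is a Miller–Rabin witness and 115 is composite.
The smallest witness among the given bases is 17.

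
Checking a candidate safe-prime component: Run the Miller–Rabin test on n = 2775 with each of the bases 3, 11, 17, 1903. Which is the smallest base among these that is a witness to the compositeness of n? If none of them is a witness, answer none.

n − 1 = 2774 = 2^1 · 1387, so s = 1 and d = 1387.
Base 3: x_0 = 3^1387 mod 2775 = 2112. x_0 ∉ {1, 2774} and s = 1, so 3 is a Miller–Rabin witness and 2775 is composite.
Base 11: x_0 = 11^1387 mod 2775 = 1121. x_0 ∉ {1, 2774} and s = 1, so 11 is a Miller–Rabin witness and 2775 is composite.
Base 17: x_0 = 17^1387 mod 2775 = 2573. x_0 ∉ {1, 2774} and s = 1, so 17 is a Miller–Rabin witness and 2775 is composite.
Base 1903: x_0 = 1903^1387 mod 2775 = 1237. x_0 ∉ {1, 2774} and s = 1, so 1903 is a Miller–Rabin witness and 2775 is composite.
The smallest witness among the given bases is 3.

3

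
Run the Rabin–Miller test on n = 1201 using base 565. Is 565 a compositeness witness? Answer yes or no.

n − 1 = 1200 = 2^4 · 75, so s = 4 and d = 75.
x_0 = 565^75 mod 1201 = 1097.
x_0 is neither 1 nor 1200, so continue squaring.
x_1 = 1097^2 mod 1201 = 7.
x_2 = 7^2 mod 1201 = 49.
x_3 = 49^2 mod 1201 = 1200.
x_3 ≡ −1, so 565 is not a witness.

no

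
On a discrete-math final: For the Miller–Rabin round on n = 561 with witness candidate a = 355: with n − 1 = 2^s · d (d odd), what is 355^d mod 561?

n − 1 = 560 = 2^4 · 35, so s = 4 and d = 35.
By repeated squaring, 355^35 ≡ 298 (mod 561).

298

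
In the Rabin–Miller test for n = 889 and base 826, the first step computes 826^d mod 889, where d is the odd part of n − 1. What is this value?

n − 1 = 888 = 2^3 · 111, so s = 3 and d = 111.
826^111 mod 889 = 637.

637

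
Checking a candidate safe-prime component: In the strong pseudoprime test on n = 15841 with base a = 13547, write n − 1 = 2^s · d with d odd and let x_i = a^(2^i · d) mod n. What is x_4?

1023

n − 1 = 15840 = 2^5 · 495, so s = 5 and d = 495.
x_0 = 13547^495 mod 15841 = 7967.
x_1 = 7967^2 mod 15841 = 14043.
x_2 = 14043^2 mod 15841 = 1240.
x_3 = 1240^2 mod 15841 = 1023.
x_4 = 1023^2 mod 15841 = 1023.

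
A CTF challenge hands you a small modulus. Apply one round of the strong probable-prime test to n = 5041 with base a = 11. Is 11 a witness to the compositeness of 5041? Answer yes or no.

no

n − 1 = 5040 = 2^4 · 315, so s = 4 and d = 315.
Repeated squaring mod 5041: 11^1 ≡ 11, 11^2 ≡ 121, 11^4 ≡ 4559, 11^8 ≡ 438, 11^16 ≡ 286, 11^32 ≡ 1140, 11^64 ≡ 4063, 11^128 ≡ 3735, 11^256 ≡ 1778.
315 = 256 + 32 + 16 + 8 + 2 + 1, so 11^315 ≡ 1778·1140·286·438·121·11 ≡ 5040 (mod 5041).
x_0 = 11^315 mod 5041 = 5040.
x_0 = 5040 ≡ −1, so 11 is not a witness.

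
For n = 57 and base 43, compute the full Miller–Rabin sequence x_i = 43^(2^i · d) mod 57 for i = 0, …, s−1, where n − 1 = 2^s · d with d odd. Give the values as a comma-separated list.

n − 1 = 56 = 2^3 · 7, so s = 3 and d = 7.
x_0 = 43^7 mod 57 = 16.
x_1 = 16^2 mod 57 = 28.
x_2 = 28^2 mod 57 = 43.

16, 28, 43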